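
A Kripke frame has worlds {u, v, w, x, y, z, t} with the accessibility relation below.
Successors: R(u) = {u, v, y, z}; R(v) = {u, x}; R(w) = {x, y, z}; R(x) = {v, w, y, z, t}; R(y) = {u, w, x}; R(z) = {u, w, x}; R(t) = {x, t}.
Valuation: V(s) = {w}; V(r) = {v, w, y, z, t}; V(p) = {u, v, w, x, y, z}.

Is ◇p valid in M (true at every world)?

Let φ = ◇p. Evaluate φ at each world:
  u (successors {u, v, y, z}): φ is true.
  v (successors {u, x}): φ is true.
  w (successors {x, y, z}): φ is true.
  x (successors {v, w, y, z, t}): φ is true.
  y (successors {u, w, x}): φ is true.
  z (successors {u, w, x}): φ is true.
  t (successors {x, t}): φ is true.
For instance, at w:
  At w: ◇p requires p at some successor in {x, y, z}.
    p holds at x, so ◇p is true at w.

Yes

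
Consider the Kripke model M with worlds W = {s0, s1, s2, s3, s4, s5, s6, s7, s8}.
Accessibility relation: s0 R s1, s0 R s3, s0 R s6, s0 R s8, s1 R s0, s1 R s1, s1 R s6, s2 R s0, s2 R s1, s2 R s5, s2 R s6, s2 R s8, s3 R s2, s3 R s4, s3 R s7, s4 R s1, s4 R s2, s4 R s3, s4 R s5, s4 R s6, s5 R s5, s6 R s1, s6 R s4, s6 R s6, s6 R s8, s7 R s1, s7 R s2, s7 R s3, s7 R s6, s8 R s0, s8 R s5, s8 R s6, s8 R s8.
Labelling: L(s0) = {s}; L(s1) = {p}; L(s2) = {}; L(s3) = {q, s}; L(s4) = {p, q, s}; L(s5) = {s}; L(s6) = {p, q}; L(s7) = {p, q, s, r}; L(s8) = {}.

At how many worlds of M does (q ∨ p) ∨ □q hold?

Let φ = (q ∨ p) ∨ □q. Evaluate φ at each world:
  s0 (successors {s1, s3, s6, s8}): φ is false.
  s1 (successors {s0, s1, s6}): φ is true.
  s2 (successors {s0, s1, s5, s6, s8}): φ is false.
  s3 (successors {s2, s4, s7}): φ is true.
  s4 (successors {s1, s2, s3, s5, s6}): φ is true.
  s5 (successors {s5}): φ is false.
  s6 (successors {s1, s4, s6, s8}): φ is true.
  s7 (successors {s1, s2, s3, s6}): φ is true.
  s8 (successors {s0, s5, s6, s8}): φ is false.
For instance, at s0:
  At s0: q ∨ p is false, □q is false, so (q ∨ p) ∨ □q is false.
    At s0: □q requires q at every successor {s1, s3, s6, s8}.
      q fails at s1, so □q is false at s0.
Satisfying worlds: {s1, s3, s4, s6, s7}

5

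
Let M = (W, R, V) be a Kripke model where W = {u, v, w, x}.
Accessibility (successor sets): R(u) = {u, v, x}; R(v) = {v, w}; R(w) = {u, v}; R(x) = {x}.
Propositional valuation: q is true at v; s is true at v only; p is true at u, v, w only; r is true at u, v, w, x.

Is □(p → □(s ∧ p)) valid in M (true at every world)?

No

Let φ = □(p → □(s ∧ p)). Evaluate φ at each world:
  u (successors {u, v, x}): φ is false.
  v (successors {v, w}): φ is false.
  w (successors {u, v}): φ is false.
  x (successors {x}): φ is true.
Detail at u (counterexample):
  At u: □(p → □(s ∧ p)) requires p → □(s ∧ p) at every successor {u, v, x}.
    p → □(s ∧ p) fails at u, so □(p → □(s ∧ p)) is false at u.
      At u: p is true, □(s ∧ p) is false, so p → □(s ∧ p) is false.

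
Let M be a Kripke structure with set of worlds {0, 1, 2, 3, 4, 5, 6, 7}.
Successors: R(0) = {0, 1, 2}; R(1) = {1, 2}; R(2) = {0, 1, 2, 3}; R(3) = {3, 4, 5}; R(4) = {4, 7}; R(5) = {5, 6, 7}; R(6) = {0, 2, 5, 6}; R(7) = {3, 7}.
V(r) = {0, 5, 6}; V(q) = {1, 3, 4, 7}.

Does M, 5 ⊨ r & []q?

No

At 5: r is true, []q is false, so r & []q is false.
  At 5: []q requires q at every successor {5, 6, 7}.
    q fails at 5, so []q is false at 5.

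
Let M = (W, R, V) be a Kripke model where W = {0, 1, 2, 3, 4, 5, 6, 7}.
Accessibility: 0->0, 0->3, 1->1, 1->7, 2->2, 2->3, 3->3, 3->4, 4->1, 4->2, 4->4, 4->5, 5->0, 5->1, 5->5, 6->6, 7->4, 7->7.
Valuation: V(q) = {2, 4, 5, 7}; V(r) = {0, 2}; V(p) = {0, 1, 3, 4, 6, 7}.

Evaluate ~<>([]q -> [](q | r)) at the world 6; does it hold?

No

Recall that []ψ holds at a world iff ψ holds at every accessible world, and <>ψ holds iff ψ holds at some accessible world.
At 6: <>([]q -> [](q | r)) is true, so ~<>([]q -> [](q | r)) is false.
  At 6: <>([]q -> [](q | r)) requires []q -> [](q | r) at some successor in {6}.
    []q -> [](q | r) holds at 6, so <>([]q -> [](q | r)) is true at 6.
      At 6: []q is false, [](q | r) is false, so []q -> [](q | r) is true.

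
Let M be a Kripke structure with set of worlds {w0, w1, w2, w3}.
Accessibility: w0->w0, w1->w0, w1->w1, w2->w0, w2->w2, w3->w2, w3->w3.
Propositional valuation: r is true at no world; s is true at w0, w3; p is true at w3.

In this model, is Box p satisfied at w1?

At w1: Box p requires p at every successor {w0, w1}.
  p fails at w0, so Box p is false at w1.

No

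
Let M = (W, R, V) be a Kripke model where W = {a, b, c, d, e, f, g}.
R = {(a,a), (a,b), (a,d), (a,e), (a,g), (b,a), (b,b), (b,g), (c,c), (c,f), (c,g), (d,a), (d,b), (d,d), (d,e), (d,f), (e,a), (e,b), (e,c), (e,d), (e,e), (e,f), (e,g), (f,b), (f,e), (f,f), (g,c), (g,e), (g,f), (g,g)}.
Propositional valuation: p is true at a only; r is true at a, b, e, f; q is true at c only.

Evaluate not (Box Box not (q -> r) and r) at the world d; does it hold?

At d: Box Box not (q -> r) and r is false, so not (Box Box not (q -> r) and r) is true.
  At d: Box Box not (q -> r) is false, r is false, so Box Box not (q -> r) and r is false.
    At d: Box Box not (q -> r) requires Box not (q -> r) at every successor {a, b, d, e, f}.
      Box not (q -> r) fails at a, so Box Box not (q -> r) is false at d.

Yes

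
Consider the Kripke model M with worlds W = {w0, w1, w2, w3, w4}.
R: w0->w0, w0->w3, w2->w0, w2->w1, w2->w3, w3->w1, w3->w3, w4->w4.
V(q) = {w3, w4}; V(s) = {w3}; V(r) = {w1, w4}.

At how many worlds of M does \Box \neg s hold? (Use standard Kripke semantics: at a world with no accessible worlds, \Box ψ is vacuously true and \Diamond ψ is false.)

2

Let φ = \Box \neg s. Evaluate φ at each world:
  w0 (successors {w0, w3}): φ is false.
  w1 (successors ∅): φ is true.
  w2 (successors {w0, w1, w3}): φ is false.
  w3 (successors {w1, w3}): φ is false.
  w4 (successors {w4}): φ is true.
For instance, at w2:
  At w2: \Box \neg s requires \neg s at every successor {w0, w1, w3}.
    \neg s fails at w3, so \Box \neg s is false at w2.
Satisfying worlds: {w1, w4}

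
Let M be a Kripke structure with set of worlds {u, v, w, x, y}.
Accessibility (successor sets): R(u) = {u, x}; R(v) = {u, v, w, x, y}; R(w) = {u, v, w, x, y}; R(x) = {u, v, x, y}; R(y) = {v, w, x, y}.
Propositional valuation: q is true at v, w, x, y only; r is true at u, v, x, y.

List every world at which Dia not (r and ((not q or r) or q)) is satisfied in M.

v, w, y

Recall that Dia ψ holds at a world iff ψ holds at some accessible world.
Let φ = Dia not (r and ((not q or r) or q)). Evaluate φ at each world:
  u (successors {u, x}): φ is false.
  v (successors {u, v, w, x, y}): φ is true.
  w (successors {u, v, w, x, y}): φ is true.
  x (successors {u, v, x, y}): φ is false.
  y (successors {v, w, x, y}): φ is true.
For instance, at u:
  At u: Dia not (r and ((not q or r) or q)) requires not (r and ((not q or r) or q)) at some successor in {u, x}.
    At u: not (r and ((not q or r) or q)) is false.
    At x: not (r and ((not q or r) or q)) is false.
  So Dia not (r and ((not q or r) or q)) is false at u.
Satisfying worlds: {v, w, y}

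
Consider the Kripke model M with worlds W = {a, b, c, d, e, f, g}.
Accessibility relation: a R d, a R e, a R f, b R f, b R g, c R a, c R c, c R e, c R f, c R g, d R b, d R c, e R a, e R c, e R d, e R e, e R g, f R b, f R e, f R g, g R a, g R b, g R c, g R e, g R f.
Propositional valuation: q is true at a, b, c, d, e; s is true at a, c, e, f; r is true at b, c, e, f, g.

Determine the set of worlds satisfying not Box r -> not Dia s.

b, d, f

Recall that Box ψ holds at a world iff ψ holds at every accessible world, and Dia ψ holds iff ψ holds at some accessible world.
Let φ = not Box r -> not Dia s. Evaluate φ at each world:
  a (successors {d, e, f}): φ is false.
  b (successors {f, g}): φ is true.
  c (successors {a, c, e, f, g}): φ is false.
  d (successors {b, c}): φ is true.
  e (successors {a, c, d, e, g}): φ is false.
  f (successors {b, e, g}): φ is true.
  g (successors {a, b, c, e, f}): φ is false.
For instance, at e:
  At e: not Box r is true, not Dia s is false, so not Box r -> not Dia s is false.
    At e: Box r is false, so not Box r is true.
      At e: Box r requires r at every successor {a, c, d, e, g}.
        r fails at a, so Box r is false at e.
    At e: Dia s is true, so not Dia s is false.
      At e: Dia s requires s at some successor in {a, c, d, e, g}.
        s holds at a, so Dia s is true at e.
Satisfying worlds: {b, d, f}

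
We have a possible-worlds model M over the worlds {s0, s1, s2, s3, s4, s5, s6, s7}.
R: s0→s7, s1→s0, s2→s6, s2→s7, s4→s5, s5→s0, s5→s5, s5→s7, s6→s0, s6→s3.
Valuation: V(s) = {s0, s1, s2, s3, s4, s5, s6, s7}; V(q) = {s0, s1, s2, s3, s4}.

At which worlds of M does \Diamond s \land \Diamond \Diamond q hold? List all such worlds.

Let φ = \Diamond s \land \Diamond \Diamond q. Evaluate φ at each world:
  s0 (successors {s7}): φ is false.
  s1 (successors {s0}): φ is false.
  s2 (successors {s6, s7}): φ is true.
  s3 (successors ∅): φ is false.
  s4 (successors {s5}): φ is true.
  s5 (successors {s0, s5, s7}): φ is true.
  s6 (successors {s0, s3}): φ is false.
  s7 (successors ∅): φ is false.
For instance, at s5:
  At s5: \Diamond s is true, \Diamond \Diamond q is true, so \Diamond s \land \Diamond \Diamond q is true.
    At s5: \Diamond s requires s at some successor in {s0, s5, s7}.
      s holds at s0, so \Diamond s is true at s5.
    At s5: \Diamond \Diamond q requires \Diamond q at some successor in {s0, s5, s7}.
      \Diamond q holds at s5, so \Diamond \Diamond q is true at s5.
Satisfying worlds: {s2, s4, s5}

s2, s4, s5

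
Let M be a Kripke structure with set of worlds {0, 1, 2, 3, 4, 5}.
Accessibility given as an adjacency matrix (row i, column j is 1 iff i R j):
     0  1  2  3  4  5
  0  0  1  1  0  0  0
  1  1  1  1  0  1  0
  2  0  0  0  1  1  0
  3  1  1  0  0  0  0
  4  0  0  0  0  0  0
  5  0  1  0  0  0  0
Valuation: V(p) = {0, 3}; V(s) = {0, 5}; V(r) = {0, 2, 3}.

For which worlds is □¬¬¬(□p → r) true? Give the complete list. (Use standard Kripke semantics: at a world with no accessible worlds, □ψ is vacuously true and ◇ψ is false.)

Let φ = □¬¬¬(□p → r). Evaluate φ at each world:
  0 (successors {1, 2}): φ is false.
  1 (successors {0, 1, 2, 4}): φ is false.
  2 (successors {3, 4}): φ is false.
  3 (successors {0, 1}): φ is false.
  4 (successors ∅): φ is true.
  5 (successors {1}): φ is false.
For instance, at 5:
  At 5: □¬¬¬(□p → r) requires ¬¬¬(□p → r) at every successor {1}.
    ¬¬¬(□p → r) fails at 1, so □¬¬¬(□p → r) is false at 5.
      At 1: ¬¬(□p → r) is true, so ¬¬¬(□p → r) is false.
Satisfying worlds: {4}

4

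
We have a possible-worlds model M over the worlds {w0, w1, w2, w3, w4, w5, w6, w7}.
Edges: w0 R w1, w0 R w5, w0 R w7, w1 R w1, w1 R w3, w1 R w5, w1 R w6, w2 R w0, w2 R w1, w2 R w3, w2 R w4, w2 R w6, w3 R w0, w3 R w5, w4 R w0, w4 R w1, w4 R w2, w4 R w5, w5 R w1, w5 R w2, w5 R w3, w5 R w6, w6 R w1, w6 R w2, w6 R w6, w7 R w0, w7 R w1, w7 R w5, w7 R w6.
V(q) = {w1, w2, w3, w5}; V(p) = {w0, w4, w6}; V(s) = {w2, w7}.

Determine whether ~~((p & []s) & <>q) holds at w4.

No

Recall that []ψ holds at a world iff ψ holds at every accessible world, and <>ψ holds iff ψ holds at some accessible world.
At w4: ~((p & []s) & <>q) is true, so ~~((p & []s) & <>q) is false.
  At w4: (p & []s) & <>q is false, so ~((p & []s) & <>q) is true.
    At w4: p & []s is false, <>q is true, so (p & []s) & <>q is false.
      At w4: p is true, []s is false, so p & []s is false.
      At w4: <>q requires q at some successor in {w0, w1, w2, w5}.
        q holds at w1, so <>q is true at w4.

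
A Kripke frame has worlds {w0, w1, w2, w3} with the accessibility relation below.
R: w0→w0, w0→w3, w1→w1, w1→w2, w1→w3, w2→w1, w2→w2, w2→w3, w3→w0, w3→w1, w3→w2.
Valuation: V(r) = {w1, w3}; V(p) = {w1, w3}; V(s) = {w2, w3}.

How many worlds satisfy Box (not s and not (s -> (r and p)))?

Let φ = Box (not s and not (s -> (r and p))). Evaluate φ at each world:
  w0 (successors {w0, w3}): φ is false.
  w1 (successors {w1, w2, w3}): φ is false.
  w2 (successors {w1, w2, w3}): φ is false.
  w3 (successors {w0, w1, w2}): φ is false.
For instance, at w1:
  At w1: Box (not s and not (s -> (r and p))) requires not s and not (s -> (r and p)) at every successor {w1, w2, w3}.
    not s and not (s -> (r and p)) fails at w1, so Box (not s and not (s -> (r and p))) is false at w1.
Satisfying worlds: none.

0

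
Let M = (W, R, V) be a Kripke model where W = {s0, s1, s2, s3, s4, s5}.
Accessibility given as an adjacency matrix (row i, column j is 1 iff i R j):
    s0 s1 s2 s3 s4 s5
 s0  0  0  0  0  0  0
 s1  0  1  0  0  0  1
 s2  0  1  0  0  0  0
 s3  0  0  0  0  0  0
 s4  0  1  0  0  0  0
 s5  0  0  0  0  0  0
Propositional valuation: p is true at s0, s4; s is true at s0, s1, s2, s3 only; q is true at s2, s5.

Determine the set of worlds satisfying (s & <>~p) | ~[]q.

s1, s2, s4

Let φ = (s & <>~p) | ~[]q. Evaluate φ at each world:
  s0 (successors ∅): φ is false.
  s1 (successors {s1, s5}): φ is true.
  s2 (successors {s1}): φ is true.
  s3 (successors ∅): φ is false.
  s4 (successors {s1}): φ is true.
  s5 (successors ∅): φ is false.
For instance, at s4:
  At s4: s & <>~p is false, ~[]q is true, so (s & <>~p) | ~[]q is true.
    At s4: s is false, <>~p is true, so s & <>~p is false.
      At s4: <>~p requires ~p at some successor in {s1}.
        ~p holds at s1, so <>~p is true at s4.
    At s4: []q is false, so ~[]q is true.
      At s4: []q requires q at every successor {s1}.
        q fails at s1, so []q is false at s4.
Satisfying worlds: {s1, s2, s4}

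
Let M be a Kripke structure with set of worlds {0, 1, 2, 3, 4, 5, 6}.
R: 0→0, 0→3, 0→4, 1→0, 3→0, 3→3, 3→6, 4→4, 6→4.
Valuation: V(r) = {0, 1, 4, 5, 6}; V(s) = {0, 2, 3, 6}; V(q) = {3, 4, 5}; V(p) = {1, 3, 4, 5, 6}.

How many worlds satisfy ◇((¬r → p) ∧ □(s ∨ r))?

5

Let φ = ◇((¬r → p) ∧ □(s ∨ r)). Evaluate φ at each world:
  0 (successors {0, 3, 4}): φ is true.
  1 (successors {0}): φ is true.
  2 (successors ∅): φ is false.
  3 (successors {0, 3, 6}): φ is true.
  4 (successors {4}): φ is true.
  5 (successors ∅): φ is false.
  6 (successors {4}): φ is true.
For instance, at 3:
  At 3: ◇((¬r → p) ∧ □(s ∨ r)) requires (¬r → p) ∧ □(s ∨ r) at some successor in {0, 3, 6}.
    (¬r → p) ∧ □(s ∨ r) holds at 0, so ◇((¬r → p) ∧ □(s ∨ r)) is true at 3.
      At 0: ¬r → p is true, □(s ∨ r) is true, so (¬r → p) ∧ □(s ∨ r) is true.
Satisfying worlds: {0, 1, 3, 4, 6}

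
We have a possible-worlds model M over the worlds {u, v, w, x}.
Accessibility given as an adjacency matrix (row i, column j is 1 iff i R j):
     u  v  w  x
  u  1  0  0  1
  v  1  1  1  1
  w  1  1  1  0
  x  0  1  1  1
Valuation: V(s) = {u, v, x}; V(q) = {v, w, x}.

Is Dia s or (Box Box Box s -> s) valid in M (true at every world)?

Yes

Recall that Box ψ holds at a world iff ψ holds at every accessible world, and Dia ψ holds iff ψ holds at some accessible world.
Let φ = Dia s or (Box Box Box s -> s). Evaluate φ at each world:
  u (successors {u, x}): φ is true.
  v (successors {u, v, w, x}): φ is true.
  w (successors {u, v, w}): φ is true.
  x (successors {v, w, x}): φ is true.
For instance, at x:
  At x: Dia s is true, Box Box Box s -> s is true, so Dia s or (Box Box Box s -> s) is true.
    At x: Dia s requires s at some successor in {v, w, x}.
      s holds at v, so Dia s is true at x.
    At x: Box Box Box s is false, s is true, so Box Box Box s -> s is true.
      At x: Box Box Box s requires Box Box s at every successor {v, w, x}.
        Box Box s fails at v, so Box Box Box s is false at x.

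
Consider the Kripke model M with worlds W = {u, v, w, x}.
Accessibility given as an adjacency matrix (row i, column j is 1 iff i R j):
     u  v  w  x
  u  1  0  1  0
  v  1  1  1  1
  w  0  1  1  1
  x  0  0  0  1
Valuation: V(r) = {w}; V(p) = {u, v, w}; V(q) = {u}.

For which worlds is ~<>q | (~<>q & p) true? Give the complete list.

w, x

Let φ = ~<>q | (~<>q & p). Evaluate φ at each world:
  u (successors {u, w}): φ is false.
  v (successors {u, v, w, x}): φ is false.
  w (successors {v, w, x}): φ is true.
  x (successors {x}): φ is true.
For instance, at x:
  At x: ~<>q is true, ~<>q & p is false, so ~<>q | (~<>q & p) is true.
    At x: <>q is false, so ~<>q is true.
      At x: <>q requires q at some successor in {x}.
        At x: q is false.
      So <>q is false at x.
    At x: ~<>q is true, p is false, so ~<>q & p is false.
      At x: <>q is false, so ~<>q is true.
Satisfying worlds: {w, x}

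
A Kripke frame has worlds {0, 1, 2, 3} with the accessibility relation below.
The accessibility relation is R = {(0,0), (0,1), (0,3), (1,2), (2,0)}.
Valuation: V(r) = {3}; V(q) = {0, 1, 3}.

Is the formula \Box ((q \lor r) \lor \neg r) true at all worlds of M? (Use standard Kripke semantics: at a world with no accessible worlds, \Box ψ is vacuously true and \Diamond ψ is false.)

Yes

Let φ = \Box ((q \lor r) \lor \neg r). Evaluate φ at each world:
  0 (successors {0, 1, 3}): φ is true.
  1 (successors {2}): φ is true.
  2 (successors {0}): φ is true.
  3 (successors ∅): φ is true.
For instance, at 0:
  At 0: \Box ((q \lor r) \lor \neg r) requires (q \lor r) \lor \neg r at every successor {0, 1, 3}.
    At 0: (q \lor r) \lor \neg r is true.
    At 1: (q \lor r) \lor \neg r is true.
    At 3: (q \lor r) \lor \neg r is true.
  So \Box ((q \lor r) \lor \neg r) is true at 0.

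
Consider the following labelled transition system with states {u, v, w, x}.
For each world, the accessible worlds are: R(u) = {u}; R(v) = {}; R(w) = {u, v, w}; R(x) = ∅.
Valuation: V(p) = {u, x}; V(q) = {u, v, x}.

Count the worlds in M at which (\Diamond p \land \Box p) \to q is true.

4

Let φ = (\Diamond p \land \Box p) \to q. Evaluate φ at each world:
  u (successors {u}): φ is true.
  v (successors ∅): φ is true.
  w (successors {u, v, w}): φ is true.
  x (successors ∅): φ is true.
For instance, at w:
  At w: \Diamond p \land \Box p is false, q is false, so (\Diamond p \land \Box p) \to q is true.
    At w: \Diamond p is true, \Box p is false, so \Diamond p \land \Box p is false.
      At w: \Diamond p requires p at some successor in {u, v, w}.
        p holds at u, so \Diamond p is true at w.
      At w: \Box p requires p at every successor {u, v, w}.
        p fails at v, so \Box p is false at w.
Satisfying worlds: {u, v, w, x}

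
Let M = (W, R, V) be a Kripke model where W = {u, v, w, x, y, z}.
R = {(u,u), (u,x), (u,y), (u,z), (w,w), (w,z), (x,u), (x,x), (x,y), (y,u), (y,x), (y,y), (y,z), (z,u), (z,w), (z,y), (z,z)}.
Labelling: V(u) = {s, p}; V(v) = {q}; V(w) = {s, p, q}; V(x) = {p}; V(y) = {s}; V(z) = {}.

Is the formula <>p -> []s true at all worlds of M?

Let φ = <>p -> []s. Evaluate φ at each world:
  u (successors {u, x, y, z}): φ is false.
  v (successors ∅): φ is true.
  w (successors {w, z}): φ is false.
  x (successors {u, x, y}): φ is false.
  y (successors {u, x, y, z}): φ is false.
  z (successors {u, w, y, z}): φ is false.
Detail at u (counterexample):
  At u: <>p is true, []s is false, so <>p -> []s is false.
    At u: <>p requires p at some successor in {u, x, y, z}.
      p holds at u, so <>p is true at u.
    At u: []s requires s at every successor {u, x, y, z}.
      s fails at x, so []s is false at u.

No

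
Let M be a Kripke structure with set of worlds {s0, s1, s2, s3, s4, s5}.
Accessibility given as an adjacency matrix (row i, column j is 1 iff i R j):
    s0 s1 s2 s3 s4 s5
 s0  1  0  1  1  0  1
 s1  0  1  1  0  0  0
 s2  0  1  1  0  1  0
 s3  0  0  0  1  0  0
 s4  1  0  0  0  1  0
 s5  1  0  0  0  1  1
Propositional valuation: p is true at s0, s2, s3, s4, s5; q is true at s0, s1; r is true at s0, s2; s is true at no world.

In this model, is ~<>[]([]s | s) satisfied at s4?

Yes

Recall that []ψ holds at a world iff ψ holds at every accessible world, and <>ψ holds iff ψ holds at some accessible world.
At s4: <>[]([]s | s) is false, so ~<>[]([]s | s) is true.
  At s4: <>[]([]s | s) requires []([]s | s) at some successor in {s0, s4}.
    At s0: []([]s | s) is false.
    At s4: []([]s | s) is false.
  So <>[]([]s | s) is false at s4.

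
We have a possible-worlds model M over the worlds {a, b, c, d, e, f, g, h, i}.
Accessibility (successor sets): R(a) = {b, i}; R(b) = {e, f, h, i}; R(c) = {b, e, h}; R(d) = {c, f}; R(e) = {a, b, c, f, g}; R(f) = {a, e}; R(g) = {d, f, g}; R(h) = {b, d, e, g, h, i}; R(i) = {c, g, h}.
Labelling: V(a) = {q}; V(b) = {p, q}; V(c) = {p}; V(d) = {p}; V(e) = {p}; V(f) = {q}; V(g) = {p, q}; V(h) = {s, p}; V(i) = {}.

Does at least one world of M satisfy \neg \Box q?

Yes

Let φ = \neg \Box q. Evaluate φ at each world:
  a (successors {b, i}): φ is true.
  b (successors {e, f, h, i}): φ is true.
  c (successors {b, e, h}): φ is true.
  d (successors {c, f}): φ is true.
  e (successors {a, b, c, f, g}): φ is true.
  f (successors {a, e}): φ is true.
  g (successors {d, f, g}): φ is true.
  h (successors {b, d, e, g, h, i}): φ is true.
  i (successors {c, g, h}): φ is true.
Detail at a (witness):
  At a: \Box q is false, so \neg \Box q is true.
    At a: \Box q requires q at every successor {b, i}.
      q fails at i, so \Box q is false at a.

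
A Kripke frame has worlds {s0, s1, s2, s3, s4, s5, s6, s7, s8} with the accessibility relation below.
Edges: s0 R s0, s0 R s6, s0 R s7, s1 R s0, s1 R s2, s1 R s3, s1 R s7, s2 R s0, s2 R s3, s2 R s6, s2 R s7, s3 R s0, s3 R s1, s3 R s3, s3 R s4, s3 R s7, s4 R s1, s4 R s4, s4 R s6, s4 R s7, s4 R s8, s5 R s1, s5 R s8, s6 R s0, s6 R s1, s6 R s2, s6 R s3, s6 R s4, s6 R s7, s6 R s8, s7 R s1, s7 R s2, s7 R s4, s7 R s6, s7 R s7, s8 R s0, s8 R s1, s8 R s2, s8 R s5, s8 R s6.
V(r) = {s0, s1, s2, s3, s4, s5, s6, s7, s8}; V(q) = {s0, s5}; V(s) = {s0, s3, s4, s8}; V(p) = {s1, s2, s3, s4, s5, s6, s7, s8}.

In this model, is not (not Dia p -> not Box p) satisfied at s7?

No

At s7: not Dia p -> not Box p is true, so not (not Dia p -> not Box p) is false.
  At s7: not Dia p is false, not Box p is false, so not Dia p -> not Box p is true.
    At s7: Dia p is true, so not Dia p is false.
      At s7: Dia p requires p at some successor in {s1, s2, s4, s6, s7}.
        p holds at s1, so Dia p is true at s7.
    At s7: Box p is true, so not Box p is false.
      At s7: Box p requires p at every successor {s1, s2, s4, s6, s7}.
        At s1: p is true.
        At s2: p is true.
        At s4: p is true.
        At s6: p is true.
        At s7: p is true.
      So Box p is true at s7.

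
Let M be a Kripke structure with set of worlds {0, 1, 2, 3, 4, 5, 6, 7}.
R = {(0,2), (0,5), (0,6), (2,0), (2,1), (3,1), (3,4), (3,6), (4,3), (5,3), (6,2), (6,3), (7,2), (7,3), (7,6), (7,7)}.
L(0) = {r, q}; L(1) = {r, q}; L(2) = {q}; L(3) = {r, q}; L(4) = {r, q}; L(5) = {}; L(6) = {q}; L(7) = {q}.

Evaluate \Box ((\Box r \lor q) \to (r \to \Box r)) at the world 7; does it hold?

No

At 7: \Box ((\Box r \lor q) \to (r \to \Box r)) requires (\Box r \lor q) \to (r \to \Box r) at every successor {2, 3, 6, 7}.
  (\Box r \lor q) \to (r \to \Box r) fails at 3, so \Box ((\Box r \lor q) \to (r \to \Box r)) is false at 7.
    At 3: \Box r \lor q is true, r \to \Box r is false, so (\Box r \lor q) \to (r \to \Box r) is false.
      At 3: \Box r is false, q is true, so \Box r \lor q is true.
      At 3: r is true, \Box r is false, so r \to \Box r is false.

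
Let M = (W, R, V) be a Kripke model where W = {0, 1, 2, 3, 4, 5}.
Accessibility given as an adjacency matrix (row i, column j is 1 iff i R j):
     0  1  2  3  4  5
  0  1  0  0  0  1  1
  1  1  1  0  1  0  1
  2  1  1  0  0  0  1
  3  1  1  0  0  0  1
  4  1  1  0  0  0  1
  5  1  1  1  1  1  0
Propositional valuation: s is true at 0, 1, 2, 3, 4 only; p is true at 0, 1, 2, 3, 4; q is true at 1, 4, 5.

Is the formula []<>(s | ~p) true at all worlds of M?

Yes

Let φ = []<>(s | ~p). Evaluate φ at each world:
  0 (successors {0, 4, 5}): φ is true.
  1 (successors {0, 1, 3, 5}): φ is true.
  2 (successors {0, 1, 5}): φ is true.
  3 (successors {0, 1, 5}): φ is true.
  4 (successors {0, 1, 5}): φ is true.
  5 (successors {0, 1, 2, 3, 4}): φ is true.
For instance, at 2:
  At 2: []<>(s | ~p) requires <>(s | ~p) at every successor {0, 1, 5}.
      At 0: <>(s | ~p) requires s | ~p at some successor in {0, 4, 5}.
        s | ~p holds at 0, so <>(s | ~p) is true at 0.
      At 1: <>(s | ~p) requires s | ~p at some successor in {0, 1, 3, 5}.
        s | ~p holds at 0, so <>(s | ~p) is true at 1.
      At 5: <>(s | ~p) requires s | ~p at some successor in {0, 1, 2, 3, 4}.
        s | ~p holds at 0, so <>(s | ~p) is true at 5.
  So []<>(s | ~p) is true at 2.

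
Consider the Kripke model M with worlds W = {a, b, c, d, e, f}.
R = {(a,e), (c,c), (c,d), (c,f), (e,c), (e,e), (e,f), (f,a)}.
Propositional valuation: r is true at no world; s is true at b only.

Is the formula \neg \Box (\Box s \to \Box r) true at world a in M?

At a: \Box (\Box s \to \Box r) is true, so \neg \Box (\Box s \to \Box r) is false.
  At a: \Box (\Box s \to \Box r) requires \Box s \to \Box r at every successor {e}.
      At e: \Box s is false, \Box r is false, so \Box s \to \Box r is true.
  So \Box (\Box s \to \Box r) is true at a.

No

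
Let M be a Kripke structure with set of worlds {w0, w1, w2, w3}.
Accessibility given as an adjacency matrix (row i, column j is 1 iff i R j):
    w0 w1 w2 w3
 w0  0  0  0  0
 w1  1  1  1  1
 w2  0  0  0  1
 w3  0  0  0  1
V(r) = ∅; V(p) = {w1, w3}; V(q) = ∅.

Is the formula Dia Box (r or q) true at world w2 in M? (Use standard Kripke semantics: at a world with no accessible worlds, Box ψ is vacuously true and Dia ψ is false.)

No

At w2: Dia Box (r or q) requires Box (r or q) at some successor in {w3}.
  At w3: Box (r or q) is false.
So Dia Box (r or q) is false at w2.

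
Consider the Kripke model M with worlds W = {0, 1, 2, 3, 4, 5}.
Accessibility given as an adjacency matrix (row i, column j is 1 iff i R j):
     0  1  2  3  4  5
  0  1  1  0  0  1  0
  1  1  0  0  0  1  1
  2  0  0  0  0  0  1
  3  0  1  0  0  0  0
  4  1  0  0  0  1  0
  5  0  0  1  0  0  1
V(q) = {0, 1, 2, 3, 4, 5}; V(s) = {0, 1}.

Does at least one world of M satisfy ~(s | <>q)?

Let φ = ~(s | <>q). Evaluate φ at each world:
  0 (successors {0, 1, 4}): φ is false.
  1 (successors {0, 4, 5}): φ is false.
  2 (successors {5}): φ is false.
  3 (successors {1}): φ is false.
  4 (successors {0, 4}): φ is false.
  5 (successors {2, 5}): φ is false.
For instance, at 0:
  At 0: s | <>q is true, so ~(s | <>q) is false.
    At 0: s is true, <>q is true, so s | <>q is true.
      At 0: <>q requires q at some successor in {0, 1, 4}.
        q holds at 0, so <>q is true at 0.

No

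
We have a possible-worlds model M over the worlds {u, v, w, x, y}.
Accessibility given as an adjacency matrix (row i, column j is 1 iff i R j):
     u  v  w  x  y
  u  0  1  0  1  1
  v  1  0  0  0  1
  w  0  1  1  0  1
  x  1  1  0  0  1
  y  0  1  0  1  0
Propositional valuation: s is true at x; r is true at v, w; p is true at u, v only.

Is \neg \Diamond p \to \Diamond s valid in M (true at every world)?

Yes

Recall that \Diamond ψ holds at a world iff ψ holds at some accessible world.
Let φ = \neg \Diamond p \to \Diamond s. Evaluate φ at each world:
  u (successors {v, x, y}): φ is true.
  v (successors {u, y}): φ is true.
  w (successors {v, w, y}): φ is true.
  x (successors {u, v, y}): φ is true.
  y (successors {v, x}): φ is true.
For instance, at v:
  At v: \neg \Diamond p is false, \Diamond s is false, so \neg \Diamond p \to \Diamond s is true.
    At v: \Diamond p is true, so \neg \Diamond p is false.
      At v: \Diamond p requires p at some successor in {u, y}.
        p holds at u, so \Diamond p is true at v.
    At v: \Diamond s requires s at some successor in {u, y}.
      At u: s is false.
      At y: s is false.
    So \Diamond s is false at v.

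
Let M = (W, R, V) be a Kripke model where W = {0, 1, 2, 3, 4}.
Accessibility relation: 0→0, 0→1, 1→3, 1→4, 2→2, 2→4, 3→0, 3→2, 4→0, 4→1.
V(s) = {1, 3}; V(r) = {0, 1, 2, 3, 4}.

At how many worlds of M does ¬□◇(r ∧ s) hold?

Let φ = ¬□◇(r ∧ s). Evaluate φ at each world:
  0 (successors {0, 1}): φ is false.
  1 (successors {3, 4}): φ is true.
  2 (successors {2, 4}): φ is true.
  3 (successors {0, 2}): φ is true.
  4 (successors {0, 1}): φ is false.
For instance, at 0:
  At 0: □◇(r ∧ s) is true, so ¬□◇(r ∧ s) is false.
    At 0: □◇(r ∧ s) requires ◇(r ∧ s) at every successor {0, 1}.
      At 0: ◇(r ∧ s) is true.
      At 1: ◇(r ∧ s) is true.
    So □◇(r ∧ s) is true at 0.
Satisfying worlds: {1, 2, 3}

3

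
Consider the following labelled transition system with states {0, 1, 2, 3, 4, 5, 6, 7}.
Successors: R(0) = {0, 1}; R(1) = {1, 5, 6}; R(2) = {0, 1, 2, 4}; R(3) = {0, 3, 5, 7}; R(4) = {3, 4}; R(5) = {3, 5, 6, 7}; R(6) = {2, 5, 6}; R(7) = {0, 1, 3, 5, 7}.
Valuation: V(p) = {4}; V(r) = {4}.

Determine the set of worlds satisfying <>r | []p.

Let φ = <>r | []p. Evaluate φ at each world:
  0 (successors {0, 1}): φ is false.
  1 (successors {1, 5, 6}): φ is false.
  2 (successors {0, 1, 2, 4}): φ is true.
  3 (successors {0, 3, 5, 7}): φ is false.
  4 (successors {3, 4}): φ is true.
  5 (successors {3, 5, 6, 7}): φ is false.
  6 (successors {2, 5, 6}): φ is false.
  7 (successors {0, 1, 3, 5, 7}): φ is false.
For instance, at 4:
  At 4: <>r is true, []p is false, so <>r | []p is true.
    At 4: <>r requires r at some successor in {3, 4}.
      r holds at 4, so <>r is true at 4.
    At 4: []p requires p at every successor {3, 4}.
      p fails at 3, so []p is false at 4.
Satisfying worlds: {2, 4}

2, 4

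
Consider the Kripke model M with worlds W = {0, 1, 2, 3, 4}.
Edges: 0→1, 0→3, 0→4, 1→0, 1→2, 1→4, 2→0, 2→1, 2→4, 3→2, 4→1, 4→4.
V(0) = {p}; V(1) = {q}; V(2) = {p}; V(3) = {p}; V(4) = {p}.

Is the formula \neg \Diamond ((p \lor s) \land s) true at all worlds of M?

Yes

Let φ = \neg \Diamond ((p \lor s) \land s). Evaluate φ at each world:
  0 (successors {1, 3, 4}): φ is true.
  1 (successors {0, 2, 4}): φ is true.
  2 (successors {0, 1, 4}): φ is true.
  3 (successors {2}): φ is true.
  4 (successors {1, 4}): φ is true.
For instance, at 2:
  At 2: \Diamond ((p \lor s) \land s) is false, so \neg \Diamond ((p \lor s) \land s) is true.
    At 2: \Diamond ((p \lor s) \land s) requires (p \lor s) \land s at some successor in {0, 1, 4}.
      At 0: (p \lor s) \land s is false.
      At 1: (p \lor s) \land s is false.
      At 4: (p \lor s) \land s is false.
    So \Diamond ((p \lor s) \land s) is false at 2.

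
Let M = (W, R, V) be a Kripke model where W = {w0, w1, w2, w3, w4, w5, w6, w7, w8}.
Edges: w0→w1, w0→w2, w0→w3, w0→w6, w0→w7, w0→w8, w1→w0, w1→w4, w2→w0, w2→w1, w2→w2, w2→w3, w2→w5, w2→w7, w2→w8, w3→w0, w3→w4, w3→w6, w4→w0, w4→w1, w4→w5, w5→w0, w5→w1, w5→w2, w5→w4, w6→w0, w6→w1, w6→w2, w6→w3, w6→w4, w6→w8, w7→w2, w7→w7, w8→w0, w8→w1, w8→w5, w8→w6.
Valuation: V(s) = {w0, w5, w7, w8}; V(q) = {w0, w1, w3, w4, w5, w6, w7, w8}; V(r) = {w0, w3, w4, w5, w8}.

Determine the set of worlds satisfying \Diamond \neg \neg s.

w0, w1, w2, w3, w4, w5, w6, w7, w8

Let φ = \Diamond \neg \neg s. Evaluate φ at each world:
  w0 (successors {w1, w2, w3, w6, w7, w8}): φ is true.
  w1 (successors {w0, w4}): φ is true.
  w2 (successors {w0, w1, w2, w3, w5, w7, w8}): φ is true.
  w3 (successors {w0, w4, w6}): φ is true.
  w4 (successors {w0, w1, w5}): φ is true.
  w5 (successors {w0, w1, w2, w4}): φ is true.
  w6 (successors {w0, w1, w2, w3, w4, w8}): φ is true.
  w7 (successors {w2, w7}): φ is true.
  w8 (successors {w0, w1, w5, w6}): φ is true.
For instance, at w5:
  At w5: \Diamond \neg \neg s requires \neg \neg s at some successor in {w0, w1, w2, w4}.
    \neg \neg s holds at w0, so \Diamond \neg \neg s is true at w5.
Satisfying worlds: {w0, w1, w2, w3, w4, w5, w6, w7, w8}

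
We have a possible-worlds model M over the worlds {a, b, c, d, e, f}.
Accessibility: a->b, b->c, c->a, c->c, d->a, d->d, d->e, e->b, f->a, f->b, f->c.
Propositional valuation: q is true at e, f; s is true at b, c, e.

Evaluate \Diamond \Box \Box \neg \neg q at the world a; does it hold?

At a: \Diamond \Box \Box \neg \neg q requires \Box \Box \neg \neg q at some successor in {b}.
  At b: \Box \Box \neg \neg q is false.
So \Diamond \Box \Box \neg \neg q is false at a.

No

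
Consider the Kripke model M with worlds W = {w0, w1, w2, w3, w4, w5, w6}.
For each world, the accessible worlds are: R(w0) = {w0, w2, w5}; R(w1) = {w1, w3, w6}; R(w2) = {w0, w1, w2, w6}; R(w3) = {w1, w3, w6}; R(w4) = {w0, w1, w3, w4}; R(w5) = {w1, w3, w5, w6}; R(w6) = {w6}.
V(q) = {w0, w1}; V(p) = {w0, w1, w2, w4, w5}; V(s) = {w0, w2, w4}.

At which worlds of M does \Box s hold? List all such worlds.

none

Recall that \Box ψ holds at a world iff ψ holds at every accessible world, and \Diamond ψ holds iff ψ holds at some accessible world.
Let φ = \Box s. Evaluate φ at each world:
  w0 (successors {w0, w2, w5}): φ is false.
  w1 (successors {w1, w3, w6}): φ is false.
  w2 (successors {w0, w1, w2, w6}): φ is false.
  w3 (successors {w1, w3, w6}): φ is false.
  w4 (successors {w0, w1, w3, w4}): φ is false.
  w5 (successors {w1, w3, w5, w6}): φ is false.
  w6 (successors {w6}): φ is false.
For instance, at w6:
  At w6: \Box s requires s at every successor {w6}.
    s fails at w6, so \Box s is false at w6.
Satisfying worlds: none.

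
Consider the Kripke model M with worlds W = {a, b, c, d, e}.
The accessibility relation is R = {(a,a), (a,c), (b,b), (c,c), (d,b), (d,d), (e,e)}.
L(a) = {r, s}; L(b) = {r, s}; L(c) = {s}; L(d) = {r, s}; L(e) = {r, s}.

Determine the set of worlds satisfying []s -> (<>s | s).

Recall that []ψ holds at a world iff ψ holds at every accessible world, and <>ψ holds iff ψ holds at some accessible world.
Let φ = []s -> (<>s | s). Evaluate φ at each world:
  a (successors {a, c}): φ is true.
  b (successors {b}): φ is true.
  c (successors {c}): φ is true.
  d (successors {b, d}): φ is true.
  e (successors {e}): φ is true.
For instance, at a:
  At a: []s is true, <>s | s is true, so []s -> (<>s | s) is true.
    At a: []s requires s at every successor {a, c}.
      At a: s is true.
      At c: s is true.
    So []s is true at a.
    At a: <>s is true, s is true, so <>s | s is true.
      At a: <>s requires s at some successor in {a, c}.
        s holds at a, so <>s is true at a.
Satisfying worlds: {a, b, c, d, e}

a, b, c, d, e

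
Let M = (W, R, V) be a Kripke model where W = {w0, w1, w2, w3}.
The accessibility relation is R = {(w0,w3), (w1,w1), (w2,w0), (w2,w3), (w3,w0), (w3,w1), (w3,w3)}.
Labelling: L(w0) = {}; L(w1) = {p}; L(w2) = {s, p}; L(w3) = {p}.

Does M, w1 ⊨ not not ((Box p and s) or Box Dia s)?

At w1: not ((Box p and s) or Box Dia s) is true, so not not ((Box p and s) or Box Dia s) is false.
  At w1: (Box p and s) or Box Dia s is false, so not ((Box p and s) or Box Dia s) is true.
    At w1: Box p and s is false, Box Dia s is false, so (Box p and s) or Box Dia s is false.
      At w1: Box p is true, s is false, so Box p and s is false.
      At w1: Box Dia s requires Dia s at every successor {w1}.
        Dia s fails at w1, so Box Dia s is false at w1.

No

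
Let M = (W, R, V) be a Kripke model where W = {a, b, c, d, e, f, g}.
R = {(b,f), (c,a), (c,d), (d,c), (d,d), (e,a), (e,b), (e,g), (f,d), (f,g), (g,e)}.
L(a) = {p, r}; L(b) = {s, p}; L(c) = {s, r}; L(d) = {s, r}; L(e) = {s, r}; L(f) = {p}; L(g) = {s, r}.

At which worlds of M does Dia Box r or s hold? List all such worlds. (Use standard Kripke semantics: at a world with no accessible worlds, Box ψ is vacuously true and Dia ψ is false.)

Let φ = Dia Box r or s. Evaluate φ at each world:
  a (successors ∅): φ is false.
  b (successors {f}): φ is true.
  c (successors {a, d}): φ is true.
  d (successors {c, d}): φ is true.
  e (successors {a, b, g}): φ is true.
  f (successors {d, g}): φ is true.
  g (successors {e}): φ is true.
For instance, at g:
  At g: Dia Box r is false, s is true, so Dia Box r or s is true.
    At g: Dia Box r requires Box r at some successor in {e}.
      At e: Box r is false.
    So Dia Box r is false at g.
Satisfying worlds: {b, c, d, e, f, g}

b, c, d, e, f, g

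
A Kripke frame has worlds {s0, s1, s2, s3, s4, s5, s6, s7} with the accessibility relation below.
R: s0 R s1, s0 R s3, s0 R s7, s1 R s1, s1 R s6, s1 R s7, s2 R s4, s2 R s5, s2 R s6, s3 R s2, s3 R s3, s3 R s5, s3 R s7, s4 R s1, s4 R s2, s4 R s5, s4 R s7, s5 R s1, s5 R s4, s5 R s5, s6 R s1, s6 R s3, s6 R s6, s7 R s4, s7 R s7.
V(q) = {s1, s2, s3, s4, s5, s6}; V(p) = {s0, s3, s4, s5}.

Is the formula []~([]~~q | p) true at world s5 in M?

No

At s5: []~([]~~q | p) requires ~([]~~q | p) at every successor {s1, s4, s5}.
  ~([]~~q | p) fails at s4, so []~([]~~q | p) is false at s5.
    At s4: []~~q | p is true, so ~([]~~q | p) is false.
      At s4: []~~q is false, p is true, so []~~q | p is true.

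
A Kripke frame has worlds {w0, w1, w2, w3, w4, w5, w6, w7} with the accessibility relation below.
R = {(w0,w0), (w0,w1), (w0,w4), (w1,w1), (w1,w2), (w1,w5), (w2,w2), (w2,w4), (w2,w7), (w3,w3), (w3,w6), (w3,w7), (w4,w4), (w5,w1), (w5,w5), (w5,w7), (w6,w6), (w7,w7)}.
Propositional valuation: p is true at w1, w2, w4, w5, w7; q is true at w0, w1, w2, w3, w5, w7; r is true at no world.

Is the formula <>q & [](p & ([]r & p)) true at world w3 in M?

No

Recall that []ψ holds at a world iff ψ holds at every accessible world, and <>ψ holds iff ψ holds at some accessible world.
At w3: <>q is true, [](p & ([]r & p)) is false, so <>q & [](p & ([]r & p)) is false.
  At w3: <>q requires q at some successor in {w3, w6, w7}.
    q holds at w3, so <>q is true at w3.
  At w3: [](p & ([]r & p)) requires p & ([]r & p) at every successor {w3, w6, w7}.
    p & ([]r & p) fails at w3, so [](p & ([]r & p)) is false at w3.
      At w3: p is false, []r & p is false, so p & ([]r & p) is false.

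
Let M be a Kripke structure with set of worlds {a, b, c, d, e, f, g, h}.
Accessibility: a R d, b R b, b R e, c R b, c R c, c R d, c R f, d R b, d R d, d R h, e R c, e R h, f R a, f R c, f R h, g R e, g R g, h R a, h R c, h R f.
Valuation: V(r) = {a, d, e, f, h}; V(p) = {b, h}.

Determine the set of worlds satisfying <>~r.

b, c, d, e, f, g, h

Let φ = <>~r. Evaluate φ at each world:
  a (successors {d}): φ is false.
  b (successors {b, e}): φ is true.
  c (successors {b, c, d, f}): φ is true.
  d (successors {b, d, h}): φ is true.
  e (successors {c, h}): φ is true.
  f (successors {a, c, h}): φ is true.
  g (successors {e, g}): φ is true.
  h (successors {a, c, f}): φ is true.
For instance, at h:
  At h: <>~r requires ~r at some successor in {a, c, f}.
    ~r holds at c, so <>~r is true at h.
Satisfying worlds: {b, c, d, e, f, g, h}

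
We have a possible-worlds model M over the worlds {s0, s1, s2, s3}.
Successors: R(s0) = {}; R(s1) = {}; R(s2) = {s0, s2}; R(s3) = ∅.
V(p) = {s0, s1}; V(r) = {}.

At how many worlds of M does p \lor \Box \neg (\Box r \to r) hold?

Let φ = p \lor \Box \neg (\Box r \to r). Evaluate φ at each world:
  s0 (successors ∅): φ is true.
  s1 (successors ∅): φ is true.
  s2 (successors {s0, s2}): φ is false.
  s3 (successors ∅): φ is true.
For instance, at s2:
  At s2: p is false, \Box \neg (\Box r \to r) is false, so p \lor \Box \neg (\Box r \to r) is false.
    At s2: \Box \neg (\Box r \to r) requires \neg (\Box r \to r) at every successor {s0, s2}.
      \neg (\Box r \to r) fails at s2, so \Box \neg (\Box r \to r) is false at s2.
Satisfying worlds: {s0, s1, s3}

3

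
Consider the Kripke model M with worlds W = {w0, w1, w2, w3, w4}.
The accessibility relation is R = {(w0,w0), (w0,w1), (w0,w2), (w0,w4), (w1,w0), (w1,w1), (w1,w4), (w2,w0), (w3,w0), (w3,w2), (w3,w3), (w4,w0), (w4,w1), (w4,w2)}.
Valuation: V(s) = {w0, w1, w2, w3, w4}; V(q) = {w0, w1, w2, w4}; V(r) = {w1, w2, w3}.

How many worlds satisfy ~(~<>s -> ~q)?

Let φ = ~(~<>s -> ~q). Evaluate φ at each world:
  w0 (successors {w0, w1, w2, w4}): φ is false.
  w1 (successors {w0, w1, w4}): φ is false.
  w2 (successors {w0}): φ is false.
  w3 (successors {w0, w2, w3}): φ is false.
  w4 (successors {w0, w1, w2}): φ is false.
For instance, at w2:
  At w2: ~<>s -> ~q is true, so ~(~<>s -> ~q) is false.
    At w2: ~<>s is false, ~q is false, so ~<>s -> ~q is true.
      At w2: <>s is true, so ~<>s is false.
Satisfying worlds: none.

0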